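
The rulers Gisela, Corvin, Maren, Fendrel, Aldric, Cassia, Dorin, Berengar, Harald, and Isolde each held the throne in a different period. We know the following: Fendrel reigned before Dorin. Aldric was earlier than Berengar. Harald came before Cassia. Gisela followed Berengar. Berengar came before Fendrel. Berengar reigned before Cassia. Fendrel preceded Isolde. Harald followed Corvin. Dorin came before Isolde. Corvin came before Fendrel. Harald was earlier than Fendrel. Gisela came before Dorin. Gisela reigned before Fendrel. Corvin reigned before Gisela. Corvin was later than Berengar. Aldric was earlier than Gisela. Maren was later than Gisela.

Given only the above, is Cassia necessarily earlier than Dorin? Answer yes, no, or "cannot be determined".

cannot be determined

No chain of stated constraints runs from Cassia to Dorin, and none runs from Dorin to Cassia either.
So the relative order of Cassia and Dorin is not fixed by the given facts.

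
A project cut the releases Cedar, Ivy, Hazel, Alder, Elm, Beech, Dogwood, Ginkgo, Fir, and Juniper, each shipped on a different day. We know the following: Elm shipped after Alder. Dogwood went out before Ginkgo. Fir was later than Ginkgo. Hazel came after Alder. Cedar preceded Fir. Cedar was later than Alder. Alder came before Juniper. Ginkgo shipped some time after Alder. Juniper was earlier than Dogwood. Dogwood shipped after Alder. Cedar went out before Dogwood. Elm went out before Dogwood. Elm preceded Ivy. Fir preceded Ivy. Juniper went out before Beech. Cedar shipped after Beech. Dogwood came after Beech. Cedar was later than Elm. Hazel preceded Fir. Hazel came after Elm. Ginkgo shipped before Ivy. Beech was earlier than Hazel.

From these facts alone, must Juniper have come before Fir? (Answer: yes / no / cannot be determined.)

yes

Chain the constraints: Juniper → Beech → Cedar → Fir. Each link is directly stated, so Juniper comes before Fir.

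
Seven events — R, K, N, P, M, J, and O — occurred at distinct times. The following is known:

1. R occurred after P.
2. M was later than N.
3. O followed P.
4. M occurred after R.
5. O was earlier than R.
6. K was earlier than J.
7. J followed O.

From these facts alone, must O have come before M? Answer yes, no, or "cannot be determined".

Chain the constraints: O → R → M. Each link is directly stated, so O comes before M.

yes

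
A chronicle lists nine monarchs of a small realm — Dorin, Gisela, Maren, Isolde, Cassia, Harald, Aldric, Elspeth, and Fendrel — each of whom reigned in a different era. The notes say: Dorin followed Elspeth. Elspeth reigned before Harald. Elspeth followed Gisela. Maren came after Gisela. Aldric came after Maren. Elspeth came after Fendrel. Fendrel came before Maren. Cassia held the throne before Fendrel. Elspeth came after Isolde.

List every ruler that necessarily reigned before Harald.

Cassia, Elspeth, Fendrel, Gisela, Isolde

Directly stated before Harald: Elspeth.
Cassia reaches Harald via Cassia → Fendrel → Elspeth → Harald.
Fendrel reaches Harald via Fendrel → Elspeth → Harald.
Gisela reaches Harald via Gisela → Elspeth → Harald.
Likewise Isolde reaches Harald by chaining the stated constraints.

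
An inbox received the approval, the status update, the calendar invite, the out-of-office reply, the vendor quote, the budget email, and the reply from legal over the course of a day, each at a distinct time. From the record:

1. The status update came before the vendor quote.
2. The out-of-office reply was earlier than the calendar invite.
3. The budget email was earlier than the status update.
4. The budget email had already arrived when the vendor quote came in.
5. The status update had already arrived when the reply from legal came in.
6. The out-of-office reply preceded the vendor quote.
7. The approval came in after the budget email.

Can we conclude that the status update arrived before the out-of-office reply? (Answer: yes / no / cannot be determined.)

No chain of stated constraints runs from the status update to the out-of-office reply, and none runs from the out-of-office reply to the status update either.
So the relative order of the status update and the out-of-office reply is not fixed by the given facts.

cannot be determined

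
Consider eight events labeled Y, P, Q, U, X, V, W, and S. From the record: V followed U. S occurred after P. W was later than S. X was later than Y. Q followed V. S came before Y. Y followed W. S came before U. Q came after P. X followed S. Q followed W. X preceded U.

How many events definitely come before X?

Directly stated before X: S and Y.
P reaches X via P → S → X.
W reaches X via W → Y → X.
No chain forces V (or any of the others) ahead of X.
That's P, S, W, and Y — 4 in all.

4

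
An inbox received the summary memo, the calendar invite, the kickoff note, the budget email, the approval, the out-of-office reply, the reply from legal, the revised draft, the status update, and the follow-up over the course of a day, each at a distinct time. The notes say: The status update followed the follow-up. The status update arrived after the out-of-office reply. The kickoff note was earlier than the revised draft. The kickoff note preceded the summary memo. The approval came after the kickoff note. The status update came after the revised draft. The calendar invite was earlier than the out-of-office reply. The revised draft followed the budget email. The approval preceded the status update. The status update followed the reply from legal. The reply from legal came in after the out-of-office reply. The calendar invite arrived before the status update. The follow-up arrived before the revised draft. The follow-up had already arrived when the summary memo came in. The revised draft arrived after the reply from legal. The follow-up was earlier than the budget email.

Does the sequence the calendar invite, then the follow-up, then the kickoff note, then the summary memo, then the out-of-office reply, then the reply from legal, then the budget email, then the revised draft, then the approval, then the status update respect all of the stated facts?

Check each stated constraint against the proposed order — e.g. the follow-up is ahead of the status update; the calendar invite is ahead of the status update. Every pair is in the required order; nothing is violated.

yes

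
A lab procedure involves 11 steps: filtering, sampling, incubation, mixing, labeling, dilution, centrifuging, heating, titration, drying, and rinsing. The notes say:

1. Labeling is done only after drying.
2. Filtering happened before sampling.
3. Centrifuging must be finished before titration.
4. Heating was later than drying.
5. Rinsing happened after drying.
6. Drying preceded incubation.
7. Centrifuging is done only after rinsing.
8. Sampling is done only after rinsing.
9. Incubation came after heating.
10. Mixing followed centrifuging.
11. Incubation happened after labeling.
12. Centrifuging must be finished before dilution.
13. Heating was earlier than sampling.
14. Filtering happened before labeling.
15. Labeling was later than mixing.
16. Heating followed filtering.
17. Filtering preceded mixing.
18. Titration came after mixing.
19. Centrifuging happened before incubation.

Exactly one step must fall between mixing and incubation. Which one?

labeling

Tracing the constraints gives mixing → labeling → incubation, so labeling sits after mixing and before incubation.
No other step is forced both after mixing and before incubation.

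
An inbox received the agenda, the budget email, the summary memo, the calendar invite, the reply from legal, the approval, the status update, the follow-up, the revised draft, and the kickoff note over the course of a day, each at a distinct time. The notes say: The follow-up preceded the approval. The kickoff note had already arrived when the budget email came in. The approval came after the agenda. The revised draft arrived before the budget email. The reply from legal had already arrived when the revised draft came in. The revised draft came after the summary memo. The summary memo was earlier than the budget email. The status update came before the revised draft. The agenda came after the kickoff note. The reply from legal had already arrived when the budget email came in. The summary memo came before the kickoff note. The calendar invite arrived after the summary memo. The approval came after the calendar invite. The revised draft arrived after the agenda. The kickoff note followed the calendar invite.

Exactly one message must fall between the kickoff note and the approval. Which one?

Tracing the constraints gives the kickoff note → the agenda → the approval, so the agenda sits after the kickoff note and before the approval.
No other message is forced both after the kickoff note and before the approval.

the agenda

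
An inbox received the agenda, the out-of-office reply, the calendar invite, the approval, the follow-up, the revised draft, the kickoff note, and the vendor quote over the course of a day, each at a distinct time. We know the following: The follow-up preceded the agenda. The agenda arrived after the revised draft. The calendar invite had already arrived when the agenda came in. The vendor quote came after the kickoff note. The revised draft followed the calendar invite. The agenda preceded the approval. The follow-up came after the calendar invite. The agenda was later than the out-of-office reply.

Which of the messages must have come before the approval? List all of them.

Directly stated before the approval: the agenda.
The calendar invite reaches the approval via the calendar invite → the agenda → the approval.
The follow-up reaches the approval via the follow-up → the agenda → the approval.
The out-of-office reply reaches the approval via the out-of-office reply → the agenda → the approval.
Likewise the revised draft reaches the approval by chaining the stated constraints.
No chain forces the vendor quote (or any of the others) ahead of the approval.

the agenda, the calendar invite, the follow-up, the out-of-office reply, the revised draft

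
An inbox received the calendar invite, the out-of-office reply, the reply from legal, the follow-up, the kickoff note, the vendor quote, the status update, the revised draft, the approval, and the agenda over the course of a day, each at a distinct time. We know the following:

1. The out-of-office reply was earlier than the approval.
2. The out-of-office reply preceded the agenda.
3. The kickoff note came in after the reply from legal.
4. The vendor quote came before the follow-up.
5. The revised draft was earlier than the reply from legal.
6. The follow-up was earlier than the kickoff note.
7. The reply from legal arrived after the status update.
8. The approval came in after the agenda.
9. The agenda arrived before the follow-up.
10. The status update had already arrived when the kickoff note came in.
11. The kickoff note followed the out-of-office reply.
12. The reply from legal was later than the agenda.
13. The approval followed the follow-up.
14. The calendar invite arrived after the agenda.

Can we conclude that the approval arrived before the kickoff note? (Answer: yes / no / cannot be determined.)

No chain of stated constraints runs from the approval to the kickoff note, and none runs from the kickoff note to the approval either.
So the relative order of the approval and the kickoff note is not fixed by the given facts.

cannot be determined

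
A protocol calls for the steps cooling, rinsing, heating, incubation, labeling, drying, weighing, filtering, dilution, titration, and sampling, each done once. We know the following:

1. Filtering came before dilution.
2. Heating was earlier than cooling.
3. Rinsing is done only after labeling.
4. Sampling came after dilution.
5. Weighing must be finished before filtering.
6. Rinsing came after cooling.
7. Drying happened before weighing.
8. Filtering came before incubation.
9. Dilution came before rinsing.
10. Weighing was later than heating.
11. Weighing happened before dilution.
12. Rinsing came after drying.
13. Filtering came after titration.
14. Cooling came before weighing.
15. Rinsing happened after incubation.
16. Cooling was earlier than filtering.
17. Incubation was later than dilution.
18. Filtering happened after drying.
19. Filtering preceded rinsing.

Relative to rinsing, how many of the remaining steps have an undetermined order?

1

Forced before rinsing: cooling, dilution, drying, filtering, heating, incubation, labeling, titration, and weighing.
That leaves sampling with no forced order relative to rinsing — 1.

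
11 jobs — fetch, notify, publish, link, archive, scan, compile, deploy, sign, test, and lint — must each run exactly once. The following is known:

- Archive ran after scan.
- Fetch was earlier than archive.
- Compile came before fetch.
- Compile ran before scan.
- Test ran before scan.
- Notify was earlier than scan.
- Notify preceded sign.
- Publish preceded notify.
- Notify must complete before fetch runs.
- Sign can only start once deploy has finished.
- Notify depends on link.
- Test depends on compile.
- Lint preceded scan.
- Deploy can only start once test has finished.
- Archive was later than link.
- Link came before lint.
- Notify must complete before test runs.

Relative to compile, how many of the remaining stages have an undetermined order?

Forced after compile: archive, deploy, fetch, scan, sign, and test.
That leaves link, lint, notify, and publish with no forced order relative to compile — 4.

4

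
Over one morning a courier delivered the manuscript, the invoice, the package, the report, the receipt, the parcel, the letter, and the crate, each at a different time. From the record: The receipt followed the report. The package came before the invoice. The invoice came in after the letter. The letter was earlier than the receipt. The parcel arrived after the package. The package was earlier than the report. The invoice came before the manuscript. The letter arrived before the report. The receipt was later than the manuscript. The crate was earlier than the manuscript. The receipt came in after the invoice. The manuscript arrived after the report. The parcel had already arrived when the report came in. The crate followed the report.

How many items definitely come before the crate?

4

Directly stated before the crate: the report.
The letter reaches the crate via the letter → the report → the crate.
The package reaches the crate via the package → the report → the crate.
The parcel reaches the crate via the parcel → the report → the crate.
That's the letter, the package, the parcel, and the report — 4 in all.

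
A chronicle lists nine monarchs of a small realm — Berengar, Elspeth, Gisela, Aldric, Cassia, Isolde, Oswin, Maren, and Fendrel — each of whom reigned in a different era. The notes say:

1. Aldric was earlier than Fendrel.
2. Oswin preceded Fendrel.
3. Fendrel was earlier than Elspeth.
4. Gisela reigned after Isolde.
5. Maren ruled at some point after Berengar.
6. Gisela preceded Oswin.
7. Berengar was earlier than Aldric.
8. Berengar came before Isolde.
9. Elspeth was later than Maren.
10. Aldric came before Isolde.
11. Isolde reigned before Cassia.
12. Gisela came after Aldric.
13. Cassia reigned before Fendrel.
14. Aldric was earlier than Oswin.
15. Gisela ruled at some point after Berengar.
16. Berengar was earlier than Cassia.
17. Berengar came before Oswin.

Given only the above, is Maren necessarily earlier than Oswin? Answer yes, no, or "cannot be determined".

No chain of stated constraints runs from Maren to Oswin, and none runs from Oswin to Maren either.
So the relative order of Maren and Oswin is not fixed by the given facts.

cannot be determined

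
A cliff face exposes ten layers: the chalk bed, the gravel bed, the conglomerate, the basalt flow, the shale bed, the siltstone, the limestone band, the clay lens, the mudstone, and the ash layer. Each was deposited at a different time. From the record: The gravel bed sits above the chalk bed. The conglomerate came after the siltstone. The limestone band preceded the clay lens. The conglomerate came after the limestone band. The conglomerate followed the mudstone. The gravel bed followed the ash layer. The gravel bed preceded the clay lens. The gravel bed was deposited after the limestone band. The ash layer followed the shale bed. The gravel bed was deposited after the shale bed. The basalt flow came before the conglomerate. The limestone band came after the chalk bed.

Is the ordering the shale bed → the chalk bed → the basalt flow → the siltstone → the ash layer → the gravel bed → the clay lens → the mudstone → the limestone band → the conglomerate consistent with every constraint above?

no

The constraints require the limestone band before the clay lens, but in the proposed sequence the clay lens appears ahead of the limestone band. That one violation is enough.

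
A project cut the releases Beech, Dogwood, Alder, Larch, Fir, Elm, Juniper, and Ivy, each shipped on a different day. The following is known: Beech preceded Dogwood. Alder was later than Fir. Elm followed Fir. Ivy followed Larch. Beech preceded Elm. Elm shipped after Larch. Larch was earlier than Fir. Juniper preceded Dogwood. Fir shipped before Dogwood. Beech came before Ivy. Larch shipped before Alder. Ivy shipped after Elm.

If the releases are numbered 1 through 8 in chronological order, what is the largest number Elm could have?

7

Elm must come before Ivy — 1 release forced after it.
Everything else can be placed before Elm in some valid order, so Elm can sit as late as position 8 − 1 = 7.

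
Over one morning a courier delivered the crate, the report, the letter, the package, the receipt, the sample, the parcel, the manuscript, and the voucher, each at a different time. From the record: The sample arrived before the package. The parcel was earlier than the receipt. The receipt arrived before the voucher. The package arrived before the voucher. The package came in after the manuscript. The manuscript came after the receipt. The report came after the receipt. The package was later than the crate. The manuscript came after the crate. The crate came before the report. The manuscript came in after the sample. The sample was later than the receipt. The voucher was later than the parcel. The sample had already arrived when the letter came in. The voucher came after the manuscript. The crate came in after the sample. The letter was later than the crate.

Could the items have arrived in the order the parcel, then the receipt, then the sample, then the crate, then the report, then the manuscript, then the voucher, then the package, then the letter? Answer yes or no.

no

The constraints require the package before the voucher, but in the proposed sequence the voucher appears ahead of the package. That one violation is enough.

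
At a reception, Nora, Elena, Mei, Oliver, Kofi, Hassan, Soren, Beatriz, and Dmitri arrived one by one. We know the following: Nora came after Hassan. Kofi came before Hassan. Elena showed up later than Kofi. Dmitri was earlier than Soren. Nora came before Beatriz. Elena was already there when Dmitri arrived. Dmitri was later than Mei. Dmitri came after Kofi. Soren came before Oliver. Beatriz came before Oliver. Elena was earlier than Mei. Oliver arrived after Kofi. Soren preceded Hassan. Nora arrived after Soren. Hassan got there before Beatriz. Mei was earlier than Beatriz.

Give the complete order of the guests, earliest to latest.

Kofi, Elena, Mei, Dmitri, Soren, Hassan, Nora, Beatriz, Oliver

The constraints fix every adjacent pair, so only one ordering works:
Kofi → Elena → Mei → Dmitri → Soren → Hassan → Nora → Beatriz → Oliver.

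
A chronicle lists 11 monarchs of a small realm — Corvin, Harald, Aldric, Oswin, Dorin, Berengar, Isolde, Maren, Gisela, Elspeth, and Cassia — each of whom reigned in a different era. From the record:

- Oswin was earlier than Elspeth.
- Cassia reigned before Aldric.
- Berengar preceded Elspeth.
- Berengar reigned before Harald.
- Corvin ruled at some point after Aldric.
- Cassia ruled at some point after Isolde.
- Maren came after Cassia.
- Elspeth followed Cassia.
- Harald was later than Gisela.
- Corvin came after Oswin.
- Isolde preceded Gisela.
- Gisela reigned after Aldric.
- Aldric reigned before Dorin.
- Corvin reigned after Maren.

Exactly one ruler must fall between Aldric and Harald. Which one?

Tracing the constraints gives Aldric → Gisela → Harald, so Gisela sits after Aldric and before Harald.
No other ruler is forced both after Aldric and before Harald.

Gisela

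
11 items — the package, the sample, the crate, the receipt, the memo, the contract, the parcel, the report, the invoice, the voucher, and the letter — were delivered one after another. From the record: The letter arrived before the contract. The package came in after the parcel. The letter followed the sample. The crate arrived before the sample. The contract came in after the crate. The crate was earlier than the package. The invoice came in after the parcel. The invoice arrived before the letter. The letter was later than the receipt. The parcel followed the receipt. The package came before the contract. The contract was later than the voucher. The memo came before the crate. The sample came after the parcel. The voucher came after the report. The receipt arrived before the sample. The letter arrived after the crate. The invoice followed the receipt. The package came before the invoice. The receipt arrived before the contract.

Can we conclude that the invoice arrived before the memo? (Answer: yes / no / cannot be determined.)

no

Tracing the constraints gives the memo → the crate → the package → the invoice, so the memo must come before the invoice.
That means the invoice cannot be before the memo.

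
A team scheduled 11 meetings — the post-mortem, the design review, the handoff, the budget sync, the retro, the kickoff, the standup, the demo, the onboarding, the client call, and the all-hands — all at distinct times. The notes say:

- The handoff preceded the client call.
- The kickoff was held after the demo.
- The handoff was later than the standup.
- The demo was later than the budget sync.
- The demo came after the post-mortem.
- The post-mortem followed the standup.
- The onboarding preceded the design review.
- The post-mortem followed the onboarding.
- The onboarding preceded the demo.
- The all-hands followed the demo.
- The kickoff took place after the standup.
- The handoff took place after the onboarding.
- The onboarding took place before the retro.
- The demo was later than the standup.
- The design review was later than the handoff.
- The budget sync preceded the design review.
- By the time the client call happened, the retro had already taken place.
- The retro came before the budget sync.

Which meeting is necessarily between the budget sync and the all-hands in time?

the demo

Tracing the constraints gives the budget sync → the demo → the all-hands, so the demo sits after the budget sync and before the all-hands.
No other meeting is forced both after the budget sync and before the all-hands.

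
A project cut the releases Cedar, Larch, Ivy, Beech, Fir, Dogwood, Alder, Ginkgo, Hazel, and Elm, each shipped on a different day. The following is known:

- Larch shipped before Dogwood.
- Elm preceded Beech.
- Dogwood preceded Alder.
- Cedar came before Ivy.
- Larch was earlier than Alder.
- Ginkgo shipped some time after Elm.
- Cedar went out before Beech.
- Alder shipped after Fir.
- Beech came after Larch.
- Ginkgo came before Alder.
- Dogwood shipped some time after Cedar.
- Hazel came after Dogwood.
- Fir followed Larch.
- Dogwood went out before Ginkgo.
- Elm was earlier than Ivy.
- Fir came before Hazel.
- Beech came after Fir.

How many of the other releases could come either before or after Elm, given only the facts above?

Forced after Elm: Alder, Beech, Ginkgo, and Ivy.
That leaves Cedar, Dogwood, Fir, Hazel, and Larch with no forced order relative to Elm — 5.

5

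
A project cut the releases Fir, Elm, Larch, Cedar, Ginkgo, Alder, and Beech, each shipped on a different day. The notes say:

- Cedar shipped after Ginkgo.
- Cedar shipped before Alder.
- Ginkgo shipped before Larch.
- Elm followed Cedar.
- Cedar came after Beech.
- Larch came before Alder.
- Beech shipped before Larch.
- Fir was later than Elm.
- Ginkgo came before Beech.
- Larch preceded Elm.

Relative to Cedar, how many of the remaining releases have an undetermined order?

1

Forced before Cedar: Beech and Ginkgo; forced after Cedar: Alder, Elm, and Fir.
That leaves Larch with no forced order relative to Cedar — 1.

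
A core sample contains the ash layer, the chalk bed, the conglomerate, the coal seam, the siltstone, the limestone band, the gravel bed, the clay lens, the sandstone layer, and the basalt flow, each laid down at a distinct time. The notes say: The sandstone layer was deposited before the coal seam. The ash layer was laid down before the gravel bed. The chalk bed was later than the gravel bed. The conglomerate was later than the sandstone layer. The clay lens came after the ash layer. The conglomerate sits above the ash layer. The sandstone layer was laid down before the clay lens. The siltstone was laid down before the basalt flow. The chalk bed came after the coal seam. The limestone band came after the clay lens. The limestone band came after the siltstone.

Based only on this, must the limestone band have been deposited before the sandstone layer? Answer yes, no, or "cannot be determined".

Tracing the constraints gives the sandstone layer → the clay lens → the limestone band, so the sandstone layer must come before the limestone band.
That means the limestone band cannot be before the sandstone layer.

no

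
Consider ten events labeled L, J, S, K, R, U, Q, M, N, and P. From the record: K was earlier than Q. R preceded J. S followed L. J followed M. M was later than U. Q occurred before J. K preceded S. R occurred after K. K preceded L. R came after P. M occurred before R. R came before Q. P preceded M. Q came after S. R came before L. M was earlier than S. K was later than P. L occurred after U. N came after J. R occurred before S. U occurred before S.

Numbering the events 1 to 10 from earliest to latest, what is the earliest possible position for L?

6

K, M, P, R, and U must all come before L — 5 forced predecessors.
Nothing else is forced ahead of L, so its earliest slot is position 5 + 1 = 6.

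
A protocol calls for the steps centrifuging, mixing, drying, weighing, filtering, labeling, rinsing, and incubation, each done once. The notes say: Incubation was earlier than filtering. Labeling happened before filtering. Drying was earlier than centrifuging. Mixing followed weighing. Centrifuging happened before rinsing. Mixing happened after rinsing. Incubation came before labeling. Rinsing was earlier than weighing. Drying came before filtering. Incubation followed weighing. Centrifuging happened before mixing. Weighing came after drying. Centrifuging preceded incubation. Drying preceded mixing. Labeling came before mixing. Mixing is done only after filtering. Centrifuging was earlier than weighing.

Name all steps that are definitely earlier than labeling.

centrifuging, drying, incubation, rinsing, weighing

Directly stated before labeling: incubation.
Centrifuging reaches labeling via centrifuging → incubation → labeling.
Drying reaches labeling via drying → centrifuging → incubation → labeling.
Rinsing reaches labeling via rinsing → weighing → incubation → labeling.
Likewise weighing reaches labeling by chaining the stated constraints.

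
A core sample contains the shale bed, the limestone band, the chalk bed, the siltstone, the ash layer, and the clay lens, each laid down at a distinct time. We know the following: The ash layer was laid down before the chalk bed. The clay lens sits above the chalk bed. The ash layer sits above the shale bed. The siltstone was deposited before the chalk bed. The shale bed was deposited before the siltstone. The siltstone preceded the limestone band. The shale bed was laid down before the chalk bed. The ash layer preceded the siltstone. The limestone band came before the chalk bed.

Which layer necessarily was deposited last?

the clay lens

Every other layer has a chain of constraints placing it before the clay lens, so the clay lens is last.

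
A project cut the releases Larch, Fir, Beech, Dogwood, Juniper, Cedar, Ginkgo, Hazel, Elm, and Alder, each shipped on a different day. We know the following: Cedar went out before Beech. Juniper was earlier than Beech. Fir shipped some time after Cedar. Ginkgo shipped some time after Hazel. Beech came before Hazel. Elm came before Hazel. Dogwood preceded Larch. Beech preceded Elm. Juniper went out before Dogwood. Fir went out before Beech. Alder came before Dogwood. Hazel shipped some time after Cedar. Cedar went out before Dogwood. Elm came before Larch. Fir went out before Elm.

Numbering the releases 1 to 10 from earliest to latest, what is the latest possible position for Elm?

7

Elm must come before Ginkgo, Hazel, and Larch — 3 releases forced after it.
Everything else can be placed before Elm in some valid order, so Elm can sit as late as position 10 − 3 = 7.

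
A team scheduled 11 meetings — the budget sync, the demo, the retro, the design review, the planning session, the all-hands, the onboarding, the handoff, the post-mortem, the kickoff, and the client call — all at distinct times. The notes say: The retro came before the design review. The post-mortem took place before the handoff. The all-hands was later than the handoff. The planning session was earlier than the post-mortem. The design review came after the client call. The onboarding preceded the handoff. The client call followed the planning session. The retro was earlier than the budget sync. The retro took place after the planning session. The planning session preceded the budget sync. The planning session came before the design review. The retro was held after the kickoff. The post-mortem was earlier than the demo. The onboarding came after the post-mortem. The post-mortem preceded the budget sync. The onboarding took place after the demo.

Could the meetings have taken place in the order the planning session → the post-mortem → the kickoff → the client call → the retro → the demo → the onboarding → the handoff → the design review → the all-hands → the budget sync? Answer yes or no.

Check each stated constraint against the proposed order — e.g. the post-mortem is ahead of the budget sync; the planning session is ahead of the budget sync. Every pair is in the required order; nothing is violated.

yes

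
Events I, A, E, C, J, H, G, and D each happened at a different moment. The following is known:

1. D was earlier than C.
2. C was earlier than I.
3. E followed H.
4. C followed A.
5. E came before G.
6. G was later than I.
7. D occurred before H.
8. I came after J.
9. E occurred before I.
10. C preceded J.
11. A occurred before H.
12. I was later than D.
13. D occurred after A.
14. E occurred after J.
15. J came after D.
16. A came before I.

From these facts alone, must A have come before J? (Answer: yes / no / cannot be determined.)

yes

Chain the constraints: A → C → J. Each link is directly stated, so A comes before J.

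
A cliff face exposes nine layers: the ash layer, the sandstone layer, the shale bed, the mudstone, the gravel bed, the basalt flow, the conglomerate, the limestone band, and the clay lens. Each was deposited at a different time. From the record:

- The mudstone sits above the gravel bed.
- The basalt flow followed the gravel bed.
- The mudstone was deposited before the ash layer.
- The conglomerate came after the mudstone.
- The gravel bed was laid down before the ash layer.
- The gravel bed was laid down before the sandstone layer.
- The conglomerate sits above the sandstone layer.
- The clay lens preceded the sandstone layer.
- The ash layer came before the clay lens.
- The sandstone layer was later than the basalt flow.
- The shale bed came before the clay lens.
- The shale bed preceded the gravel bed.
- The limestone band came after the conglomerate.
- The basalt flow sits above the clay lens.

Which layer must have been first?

the shale bed

The shale bed has a chain of constraints placing it before every other layer, so the shale bed must be first.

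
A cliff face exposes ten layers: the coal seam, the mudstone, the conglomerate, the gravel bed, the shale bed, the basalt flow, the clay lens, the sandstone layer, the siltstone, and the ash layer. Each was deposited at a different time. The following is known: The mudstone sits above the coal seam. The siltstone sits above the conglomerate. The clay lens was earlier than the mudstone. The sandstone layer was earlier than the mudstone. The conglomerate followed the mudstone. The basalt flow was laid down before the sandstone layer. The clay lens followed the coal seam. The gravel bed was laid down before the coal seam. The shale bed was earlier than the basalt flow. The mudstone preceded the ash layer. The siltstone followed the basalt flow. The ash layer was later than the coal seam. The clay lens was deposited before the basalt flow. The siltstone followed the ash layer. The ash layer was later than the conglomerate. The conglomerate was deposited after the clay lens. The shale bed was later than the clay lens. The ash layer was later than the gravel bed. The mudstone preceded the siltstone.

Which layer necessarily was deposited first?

the gravel bed

The gravel bed has a chain of constraints placing it before every other layer, so the gravel bed must be first.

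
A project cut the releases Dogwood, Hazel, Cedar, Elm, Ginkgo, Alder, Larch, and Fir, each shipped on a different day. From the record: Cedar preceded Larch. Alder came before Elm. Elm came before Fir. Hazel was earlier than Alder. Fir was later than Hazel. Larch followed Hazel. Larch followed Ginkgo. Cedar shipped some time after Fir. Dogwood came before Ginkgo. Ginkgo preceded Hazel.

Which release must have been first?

Dogwood

Dogwood has a chain of constraints placing it before every other release, so Dogwood must be first.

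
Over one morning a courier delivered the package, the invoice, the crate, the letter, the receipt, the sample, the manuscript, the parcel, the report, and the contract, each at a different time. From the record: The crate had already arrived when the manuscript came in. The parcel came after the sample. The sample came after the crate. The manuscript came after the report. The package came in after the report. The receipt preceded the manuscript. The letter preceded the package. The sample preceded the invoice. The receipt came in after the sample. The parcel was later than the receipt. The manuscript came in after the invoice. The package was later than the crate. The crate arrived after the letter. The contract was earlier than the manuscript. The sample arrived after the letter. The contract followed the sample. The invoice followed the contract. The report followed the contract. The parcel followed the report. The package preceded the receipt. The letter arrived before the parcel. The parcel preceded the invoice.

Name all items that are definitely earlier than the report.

Directly stated before the report: the contract.
The crate reaches the report via the crate → the sample → the contract → the report.
The letter reaches the report via the letter → the sample → the contract → the report.
The sample reaches the report via the sample → the contract → the report.

the contract, the crate, the letter, the sample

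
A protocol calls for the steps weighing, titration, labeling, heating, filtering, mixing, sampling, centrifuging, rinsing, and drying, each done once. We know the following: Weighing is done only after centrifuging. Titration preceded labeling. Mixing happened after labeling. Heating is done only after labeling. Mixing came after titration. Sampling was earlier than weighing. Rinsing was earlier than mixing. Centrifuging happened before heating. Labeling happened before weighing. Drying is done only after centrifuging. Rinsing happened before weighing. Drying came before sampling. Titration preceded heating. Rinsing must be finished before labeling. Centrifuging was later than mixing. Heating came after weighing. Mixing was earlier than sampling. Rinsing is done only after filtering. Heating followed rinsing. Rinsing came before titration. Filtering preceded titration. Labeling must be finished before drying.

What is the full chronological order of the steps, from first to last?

The constraints fix every adjacent pair, so only one ordering works:
filtering → rinsing → titration → labeling → mixing → centrifuging → drying → sampling → weighing → heating.

filtering, rinsing, titration, labeling, mixing, centrifuging, drying, sampling, weighing, heating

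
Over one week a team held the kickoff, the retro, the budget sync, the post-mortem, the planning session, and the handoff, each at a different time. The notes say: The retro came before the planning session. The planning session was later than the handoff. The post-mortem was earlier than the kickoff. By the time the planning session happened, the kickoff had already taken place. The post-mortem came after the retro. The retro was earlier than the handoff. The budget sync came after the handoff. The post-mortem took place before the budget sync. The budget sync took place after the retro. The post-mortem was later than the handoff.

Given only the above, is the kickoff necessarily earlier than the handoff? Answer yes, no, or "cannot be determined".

no

Tracing the constraints gives the handoff → the post-mortem → the kickoff, so the handoff must come before the kickoff.
That means the kickoff cannot be before the handoff.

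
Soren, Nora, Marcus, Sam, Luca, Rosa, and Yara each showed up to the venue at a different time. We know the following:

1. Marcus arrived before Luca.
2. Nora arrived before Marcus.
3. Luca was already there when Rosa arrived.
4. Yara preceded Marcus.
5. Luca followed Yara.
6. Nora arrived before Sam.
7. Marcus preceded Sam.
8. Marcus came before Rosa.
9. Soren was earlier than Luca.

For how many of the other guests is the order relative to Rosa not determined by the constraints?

Forced before Rosa: Luca, Marcus, Nora, Soren, and Yara.
That leaves Sam with no forced order relative to Rosa — 1.

1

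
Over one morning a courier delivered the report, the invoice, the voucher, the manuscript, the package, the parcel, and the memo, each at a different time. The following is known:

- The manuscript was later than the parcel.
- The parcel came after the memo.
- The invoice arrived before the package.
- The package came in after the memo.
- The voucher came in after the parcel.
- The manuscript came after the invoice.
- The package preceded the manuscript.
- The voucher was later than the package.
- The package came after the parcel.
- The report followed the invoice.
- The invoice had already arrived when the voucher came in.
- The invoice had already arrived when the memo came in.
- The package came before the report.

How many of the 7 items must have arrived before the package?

Directly stated before the package: the invoice, the memo, and the parcel.
No chain forces the manuscript (or any of the others) ahead of the package.
That's the invoice, the memo, and the parcel — 3 in all.

3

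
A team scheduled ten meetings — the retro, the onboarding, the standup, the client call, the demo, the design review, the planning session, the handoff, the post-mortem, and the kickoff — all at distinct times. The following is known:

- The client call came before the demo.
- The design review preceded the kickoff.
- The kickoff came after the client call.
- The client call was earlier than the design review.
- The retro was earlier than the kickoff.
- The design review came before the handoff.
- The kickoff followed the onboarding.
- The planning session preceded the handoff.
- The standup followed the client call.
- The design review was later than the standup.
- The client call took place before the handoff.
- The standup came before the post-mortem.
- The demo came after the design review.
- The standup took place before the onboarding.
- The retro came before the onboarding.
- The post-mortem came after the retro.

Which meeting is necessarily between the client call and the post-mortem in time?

Tracing the constraints gives the client call → the standup → the post-mortem, so the standup sits after the client call and before the post-mortem.
No other meeting is forced both after the client call and before the post-mortem.

the standup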